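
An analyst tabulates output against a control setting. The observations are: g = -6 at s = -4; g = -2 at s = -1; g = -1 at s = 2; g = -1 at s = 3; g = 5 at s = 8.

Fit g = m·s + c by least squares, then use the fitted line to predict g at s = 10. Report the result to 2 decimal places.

ĝ = 6.14

Forming AᵀA = [[94, 8]; [8, 5]] and Aᵀg = [61, -5]ᵀ gives AᵀA·[m, c]ᵀ = Aᵀg.
det = 94·5 − 8² = 406.
m = (61·5 − 8·(-5))/406 = 345/406; c = (94·(-5) − 8·61)/406 = -479/203.
At s = 10: ĝ = (345/406)·(10) + (-479/203)·(1) = 178/29.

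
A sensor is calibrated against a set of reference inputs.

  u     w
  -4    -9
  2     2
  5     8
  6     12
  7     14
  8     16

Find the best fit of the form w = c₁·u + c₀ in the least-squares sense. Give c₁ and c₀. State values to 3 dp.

c₁ = 2.102, c₀ = -1.241

XᵀX·[c₁, c₀]ᵀ = Xᵀw reads: 194·c₁ + 24·c₀ = 378;  24·c₁ + 6·c₀ = 43.
Determinant 194·6 − 24² = 588.
c₁ = (378·6 − 24·43)/588 = 103/49; c₀ = (194·43 − 24·378)/588 = -365/294.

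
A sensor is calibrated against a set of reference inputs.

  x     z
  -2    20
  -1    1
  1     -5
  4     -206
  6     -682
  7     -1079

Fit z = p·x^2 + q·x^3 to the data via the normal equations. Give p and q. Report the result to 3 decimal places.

Forming AᵀA = [[3971, 25575]; [25575, 168467]] and Aᵀz = [-80643, -530759]ᵀ gives AᵀA·[p, q]ᵀ = Aᵀz.
Eliminating q: 168467·(row 1) − 25575·(row 2) gives 14901832·p = 168467·(-80643) − 25575·(-530759) = -11522856, so p = -1440357/1862729.
Then q = ((-530759) − 25575·(-1440357/1862729))/168467 = -513628/169339.

p = -0.773, q = -3.033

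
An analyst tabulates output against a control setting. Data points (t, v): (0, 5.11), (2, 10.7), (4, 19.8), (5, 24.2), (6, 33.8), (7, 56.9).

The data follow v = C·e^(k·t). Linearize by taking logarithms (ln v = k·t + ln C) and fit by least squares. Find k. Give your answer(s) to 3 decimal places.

Taking logs, ln v = k·t + ln C, so regress ln v on t.
Σt = 24.0000, Σ(t)² = 130.0000, Σln v = 17.7352, Σt·ln v = 82.0268.
Equations: 130.0000·k + 24.0000·ln C = 82.0268;  24.0000·k + 6·ln C = 17.7352.
Slope k = (n·Σt·ln v − Σt·Σln v)/(n·Σ(t)² − (Σt)²) = (6·82.0268 − 24.0000·17.7352)/204.0000 = 0.32606; ln C = (Σln v − k·Σt)/n = 1.65165.

k = 0.326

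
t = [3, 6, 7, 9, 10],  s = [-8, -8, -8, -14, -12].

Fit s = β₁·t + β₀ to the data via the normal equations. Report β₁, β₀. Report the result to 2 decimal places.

Forming AᵀA = [[275, 35]; [35, 5]] and Aᵀs = [-374, -50]ᵀ gives AᵀA·[β₁, β₀]ᵀ = Aᵀs.
Δ = 275·5 − 35² = 150.
β₁ = ((-374)·5 − 35·(-50))/150 = -4/5; β₀ = (275·(-50) − 35·(-374))/150 = -22/5.

β₁ = -0.80, β₀ = -4.40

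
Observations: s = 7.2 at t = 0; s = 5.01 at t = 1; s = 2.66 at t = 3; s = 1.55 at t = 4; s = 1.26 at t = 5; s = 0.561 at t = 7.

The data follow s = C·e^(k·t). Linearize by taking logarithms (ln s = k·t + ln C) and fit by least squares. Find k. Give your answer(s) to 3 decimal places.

With ln sᵢ as the transformed response and tᵢ as the regressor:
Σt = 20.0000, Σ(t)² = 100.0000, Σln s = 4.6552, Σt·ln s = 3.4088.
Equations: 100.0000·k + 20.0000·ln C = 3.4088;  20.0000·k + 6·ln C = 4.6552.
Solving (det = 200.0000): k = -0.36325, ln C = 1.98671.

k = -0.363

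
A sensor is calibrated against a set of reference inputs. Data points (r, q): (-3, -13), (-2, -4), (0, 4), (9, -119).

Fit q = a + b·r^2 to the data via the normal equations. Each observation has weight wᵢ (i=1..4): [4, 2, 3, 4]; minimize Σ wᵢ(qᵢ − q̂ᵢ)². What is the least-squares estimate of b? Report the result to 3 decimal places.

The normal equations are: 13·a + 368·b = -524;  368·a + 26600·b = -39056.
Δ = 13·26600 − 368² = 210376.
a = ((-524)·26600 − 368·(-39056))/210376 = 54276/26297; b = (13·(-39056) − 368·(-524))/210376 = -39362/26297.

b = -1.497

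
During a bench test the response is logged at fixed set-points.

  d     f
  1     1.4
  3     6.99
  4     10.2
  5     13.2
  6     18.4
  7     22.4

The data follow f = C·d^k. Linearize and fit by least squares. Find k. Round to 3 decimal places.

Taking logs, ln f = k·ln d + ln C, so regress ln f on ln d.
Σln d = 7.8320, Σ(ln d)² = 12.7160, Σln f = 13.2050, Σln d·ln f = 20.7766.
Normal system: [[12.7160, 7.8320]; [7.8320, 6]]·[k, ln C]ᵀ = [20.7766, 13.2050]ᵀ.
Slope k = (n·Σln d·ln f − Σln d·Σln f)/(n·Σ(ln d)² − (Σln d)²) = (6·20.7766 − 7.8320·13.2050)/14.9557 = 1.42008; ln C = (Σln f − k·Σln d)/n = 0.34715.

k = 1.420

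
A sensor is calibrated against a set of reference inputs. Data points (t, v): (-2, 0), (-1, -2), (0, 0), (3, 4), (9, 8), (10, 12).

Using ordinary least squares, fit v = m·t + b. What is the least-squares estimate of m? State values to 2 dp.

m = 1.01

The normal equations are: 195·m + 19·b = 206;  19·m + 6·b = 22.
(Σt·t = 195, Σt = 19, Σ1 = 6, Σt·v = 206, Σv = 22.)
Eliminating b: 6·(row 1) − 19·(row 2) gives 809·m = 6·206 − 19·22 = 818, so m = 818/809.
Then b = (22 − 19·(818/809))/6 = 376/809.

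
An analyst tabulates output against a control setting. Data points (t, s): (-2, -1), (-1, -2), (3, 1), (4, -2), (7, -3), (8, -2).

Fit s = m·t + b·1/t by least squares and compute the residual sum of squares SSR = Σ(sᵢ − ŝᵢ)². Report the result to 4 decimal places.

SSR = 4.1620

With design matrix M, MᵀM = [[143, 6]; [6, 41197/28224]] and Mᵀs = [-38, 139/84]ᵀ.
Δ = 143·(41197/28224) − 6² = 4875107/28224.
m = ((-38)·(41197/28224) − 6·(139/84))/(4875107/28224) = -1845710/4875107; b = (143·(139/84) − 6·(-38))/(4875107/28224) = 13113744/4875107.
Residuals: -118215/286771, 1517820/4875107, 6040989/4875107, -5645810/4875107, -3578743/4875107, 3376248/4875107; SSR = 20290357/4875107.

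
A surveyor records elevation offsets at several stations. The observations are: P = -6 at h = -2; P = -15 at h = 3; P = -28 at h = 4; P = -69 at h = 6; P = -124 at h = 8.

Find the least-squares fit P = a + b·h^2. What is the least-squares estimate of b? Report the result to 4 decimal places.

b = -1.9792

MᵀM·[a, b]ᵀ = MᵀP reads: 5·a + 129·b = -242;  129·a + 5745·b = -11027.
Eliminating b: 5745·(row 1) − 129·(row 2) gives 12084·a = 5745·(-242) − 129·(-11027) = 32193, so a = 10731/4028.
Then b = ((-11027) − 129·(10731/4028))/5745 = -23917/12084.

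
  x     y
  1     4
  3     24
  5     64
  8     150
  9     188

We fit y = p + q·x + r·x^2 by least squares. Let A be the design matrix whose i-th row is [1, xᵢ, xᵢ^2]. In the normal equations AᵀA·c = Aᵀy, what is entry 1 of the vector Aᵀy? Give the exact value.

Entry 1 ↔ basis 1, so (Aᵀy)_{1} = Σᵢ yᵢ = (1)·(4) + (1)·(24) + (1)·(64) + (1)·(150) + (1)·(188) = 430.

430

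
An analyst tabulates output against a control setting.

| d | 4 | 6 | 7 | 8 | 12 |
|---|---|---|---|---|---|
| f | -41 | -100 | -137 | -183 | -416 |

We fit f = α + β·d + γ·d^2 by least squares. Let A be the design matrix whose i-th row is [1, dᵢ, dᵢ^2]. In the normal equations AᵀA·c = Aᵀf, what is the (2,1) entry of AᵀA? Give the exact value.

Row 2 ↔ basis d, column 1 ↔ basis 1, so (AᵀA)_{2,1} = Σᵢ d = (4)·(1) + (6)·(1) + (7)·(1) + (8)·(1) + (12)·(1) = 37.

37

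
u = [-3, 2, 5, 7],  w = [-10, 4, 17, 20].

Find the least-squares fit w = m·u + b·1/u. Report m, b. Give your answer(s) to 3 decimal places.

Setting ∂/∂m … = 0 gives: 87·m + 4·b = 263;  4·m + (18589/44100)·b = 1217/105.
Eliminating b: (18589/44100)·(row 1) − 4·(row 2) gives (303881/14700)·m = (18589/44100)·263 − 4·(1217/105) = 2844347/44100, so m = 2844347/911643.
Then b = ((1217/105) − 4·(2844347/911643))/(18589/44100) = -641340/303881.

m = 3.120, b = -2.110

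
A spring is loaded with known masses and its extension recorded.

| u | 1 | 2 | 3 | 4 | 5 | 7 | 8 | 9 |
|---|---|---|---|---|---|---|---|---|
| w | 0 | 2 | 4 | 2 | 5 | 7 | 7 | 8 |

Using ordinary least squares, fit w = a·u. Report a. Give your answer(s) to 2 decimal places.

a = 0.91

Setting ∂/∂a … = 0 gives: 249·a = 226.
Hence a = 226 / 249 ≈ 0.907631.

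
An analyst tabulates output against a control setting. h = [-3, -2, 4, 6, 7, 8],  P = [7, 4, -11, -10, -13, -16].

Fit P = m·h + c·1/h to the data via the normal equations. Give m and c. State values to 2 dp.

m = -1.89, c = -2.60

Entries of AᵀA: Σh·h = 178, Σh·1/h = 6, Σ1/h·1/h = 13757/28224.
For AᵀP: Σh·P = -352, Σ1/h·P = -353/28.
So AᵀA·[m, c]ᵀ = AᵀP: [[178, 6]; [6, 13757/28224]]·[m, c]ᵀ = [-352, -353/28]ᵀ.
Eliminating c: (13757/28224)·(row 1) − 6·(row 2) gives (716341/14112)·m = (13757/28224)·(-352) − 6·(-353/28) = -42305/441, so m = -1353760/716341.
Then c = ((-353/28) − 6·(-1353760/716341))/(13757/28224) = -1863792/716341.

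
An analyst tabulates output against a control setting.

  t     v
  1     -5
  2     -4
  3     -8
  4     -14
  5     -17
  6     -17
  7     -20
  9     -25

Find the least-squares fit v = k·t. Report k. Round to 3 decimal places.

From the data, Σt·t = 221.
For Mᵀv: Σt·v = -645.
Hence k = -645 / 221 ≈ -2.91855.

k = -2.919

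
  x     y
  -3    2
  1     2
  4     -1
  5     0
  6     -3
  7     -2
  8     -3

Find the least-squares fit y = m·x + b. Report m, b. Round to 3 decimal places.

m = -0.500, b = 1.286

Entries of MᵀM: Σx·x = 200, Σx = 28, Σ1 = 7.
And Σx·y = -64, Σy = -5.
So MᵀM·[m, b]ᵀ = Mᵀy: [[200, 28]; [28, 7]]·[m, b]ᵀ = [-64, -5]ᵀ.
det = 200·7 − 28² = 616.
m = ((-64)·7 − 28·(-5))/616 = -1/2; b = (200·(-5) − 28·(-64))/616 = 9/7.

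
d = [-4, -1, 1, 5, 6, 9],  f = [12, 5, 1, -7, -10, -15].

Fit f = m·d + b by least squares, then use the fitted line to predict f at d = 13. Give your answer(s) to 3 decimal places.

f̂ = -23.881

Entries of MᵀM: Σd·d = 160, Σd = 16, Σ1 = 6.
Moment sums: Σd·f = -282, Σf = -14.
MᵀM·[m, b]ᵀ = Mᵀf becomes [[160, 16]; [16, 6]]·[m, b]ᵀ = [-282, -14]ᵀ.
det = 160·6 − 16² = 704.
m = ((-282)·6 − 16·(-14))/704 = -367/176; b = (160·(-14) − 16·(-282))/704 = 71/22.
At d = 13: f̂ = (-367/176)·(13) + (71/22)·(1) = -4203/176.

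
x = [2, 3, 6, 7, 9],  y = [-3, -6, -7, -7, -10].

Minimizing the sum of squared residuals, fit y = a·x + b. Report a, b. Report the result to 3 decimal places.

From the data, Σx·x = 179, Σx = 27, Σ1 = 5.
For Mᵀy: Σx·y = -205, Σy = -33.
Δ = 179·5 − 27² = 166.
a = ((-205)·5 − 27·(-33))/166 = -67/83; b = (179·(-33) − 27·(-205))/166 = -186/83.

a = -0.807, b = -2.241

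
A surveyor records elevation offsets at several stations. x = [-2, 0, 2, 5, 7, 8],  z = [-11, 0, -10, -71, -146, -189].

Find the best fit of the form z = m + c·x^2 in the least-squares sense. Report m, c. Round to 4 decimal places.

Sums needed: Σ1 = 6, Σx^2 = 146, Σx^2·x^2 = 7154.
Moment sums: Σz = -427, Σx^2·z = -21109.
det = 6·7154 − 146² = 21608.
m = ((-427)·7154 − 146·(-21109))/21608 = 93/74; c = (6·(-21109) − 146·(-427))/21608 = -8039/2701.

m = 1.2568, c = -2.9763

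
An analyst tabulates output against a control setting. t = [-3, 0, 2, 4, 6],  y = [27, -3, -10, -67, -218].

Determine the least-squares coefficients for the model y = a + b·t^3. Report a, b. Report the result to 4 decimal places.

With design matrix M, MᵀM = [[5, 261]; [261, 51545]] and Mᵀy = [-271, -52185]ᵀ.
Eliminating b: 51545·(row 1) − 261·(row 2) gives 189604·a = 51545·(-271) − 261·(-52185) = -348410, so a = -174205/94802.
Then b = ((-52185) − 261·(-174205/94802))/51545 = -95097/94802.

a = -1.8376, b = -1.0031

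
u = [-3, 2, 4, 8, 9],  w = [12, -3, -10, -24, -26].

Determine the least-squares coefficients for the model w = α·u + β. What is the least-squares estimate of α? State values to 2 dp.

From the data, Σu·u = 174, Σu = 20, Σ1 = 5.
Right-hand side: Σu·w = -508, Σw = -51.
Normal equations: [[174, 20]; [20, 5]]·[α, β]ᵀ = [-508, -51]ᵀ.
Δ = 174·5 − 20² = 470.
α = ((-508)·5 − 20·(-51))/470 = -152/47; β = (174·(-51) − 20·(-508))/470 = 643/235.

α = -3.23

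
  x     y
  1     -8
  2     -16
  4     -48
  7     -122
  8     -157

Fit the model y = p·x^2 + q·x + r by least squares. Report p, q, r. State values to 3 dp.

p = -2.027, q = -3.002, r = -2.669

Entries of MᵀM: Σx^2·x^2 = 6770, Σx^2·x = 928, Σx^2 = 134, Σx·x = 134, Σx = 22, Σ1 = 5.
Moment sums: Σx^2·y = -16866, Σx·y = -2342, Σy = -351.
Normal equations: [[6770, 928, 134]; [928, 134, 22]; [134, 22, 5]]·[p, q, r]ᵀ = [-16866, -2342, -351]ᵀ.
Solving the 3×3 system (Gaussian elimination) gives p = -1052/519, q = -1558/519, r = -1385/519.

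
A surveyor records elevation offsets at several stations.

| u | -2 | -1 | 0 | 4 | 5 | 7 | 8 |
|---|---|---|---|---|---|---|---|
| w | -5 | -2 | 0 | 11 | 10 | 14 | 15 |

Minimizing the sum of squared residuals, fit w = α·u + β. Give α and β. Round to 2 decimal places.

With design matrix A, AᵀA = [[159, 21]; [21, 7]] and Aᵀw = [324, 43]ᵀ.
Eliminating β: 7·(row 1) − 21·(row 2) gives 672·α = 7·324 − 21·43 = 1365, so α = 65/32.
Then β = (43 − 21·(65/32))/7 = 11/224.

α = 2.03, β = 0.05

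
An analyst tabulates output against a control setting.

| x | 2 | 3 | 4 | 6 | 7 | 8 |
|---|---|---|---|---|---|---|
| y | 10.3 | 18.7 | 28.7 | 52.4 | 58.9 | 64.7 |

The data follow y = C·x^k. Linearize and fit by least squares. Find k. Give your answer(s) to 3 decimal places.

k = 1.361

With ln yᵢ as the transformed response and ln xᵢ as the regressor:
Over the data: Σln x = 8.9952, Σ(ln x)² = 14.9303, Σln y = 20.8221, Σln x·ln y = 33.1829.
Normal system: [[14.9303, 8.9952]; [8.9952, 6]]·[k, ln C]ᵀ = [33.1829, 20.8221]ᵀ.
Δ = 14.9303·6 − (8.9952)² = 8.6686; k = (33.1829·6 − 8.9952·20.8221)/8.6686 = 1.36116, ln C = (14.9303·20.8221 − 8.9952·33.1829)/8.6686 = 1.42970.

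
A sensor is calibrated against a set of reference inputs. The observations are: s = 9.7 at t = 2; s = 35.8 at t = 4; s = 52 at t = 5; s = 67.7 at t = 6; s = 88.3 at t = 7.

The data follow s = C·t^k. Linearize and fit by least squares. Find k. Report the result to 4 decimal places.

k = 1.7645

Let Y = ln s. Fitting Y = k·ln t + ln C by least squares:
Over the data: Σln t = 7.4265, Σ(ln t)² = 11.9895, Σln s = 18.4971, Σln t·ln s = 29.1658.
Normal system: [[11.9895, 7.4265]; [7.4265, 5]]·[k, ln C]ᵀ = [29.1658, 18.4971]ᵀ.
Solving (det = 4.7940): k = 1.76454, ln C = 1.07854.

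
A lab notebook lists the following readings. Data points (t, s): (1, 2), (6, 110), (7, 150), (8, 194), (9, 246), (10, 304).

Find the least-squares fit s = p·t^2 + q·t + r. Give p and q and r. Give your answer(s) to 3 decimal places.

p = 2.985, q = 0.676, r = -1.613

Normal-equation sums: Σt^2·t^2 = 24355, Σt^2·t = 2801, Σt^2 = 331, Σt·t = 331, Σt = 41, Σ1 = 6.
Right-hand side: Σt^2·s = 74054, Σt·s = 8518, Σs = 1006.
AᵀA·[p, q, r]ᵀ = Aᵀs becomes [[24355, 2801, 331]; [2801, 331, 41]; [331, 41, 6]]·[p, q, r]ᵀ = [74054, 8518, 1006]ᵀ.
Solving the 3×3 system (Gaussian elimination) gives p = 5707/1912, q = 6459/9560, r = -1928/1195.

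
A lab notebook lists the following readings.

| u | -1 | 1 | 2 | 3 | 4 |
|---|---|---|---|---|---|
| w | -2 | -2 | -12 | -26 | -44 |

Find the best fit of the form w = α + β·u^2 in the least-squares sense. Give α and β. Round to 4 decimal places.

Entries of AᵀA: Σ1 = 5, Σu^2 = 31, Σu^2·u^2 = 355.
Right-hand side: Σw = -86, Σu^2·w = -990.
So AᵀA·[α, β]ᵀ = Aᵀw: [[5, 31]; [31, 355]]·[α, β]ᵀ = [-86, -990]ᵀ.
Eliminating β: 355·(row 1) − 31·(row 2) gives 814·α = 355·(-86) − 31·(-990) = 160, so α = 80/407.
Then β = ((-990) − 31·(80/407))/355 = -1142/407.

α = 0.1966, β = -2.8059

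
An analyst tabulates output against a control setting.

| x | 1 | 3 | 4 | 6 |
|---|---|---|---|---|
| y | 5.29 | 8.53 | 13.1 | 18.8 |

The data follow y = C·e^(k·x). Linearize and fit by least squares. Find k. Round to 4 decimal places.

k = 0.2604

Let Y = ln y. Fitting Y = k·x + ln C by least squares:
Σx = 14.0000, Σ(x)² = 62.0000, Σln y = 9.3159, Σx·ln y = 35.9902.
Equations: 62.0000·k + 14.0000·ln C = 35.9902;  14.0000·k + 4·ln C = 9.3159.
Δ = 62.0000·4 − (14.0000)² = 52.0000; k = (35.9902·4 − 14.0000·9.3159)/52.0000 = 0.26035, ln C = (62.0000·9.3159 − 14.0000·35.9902)/52.0000 = 1.41773.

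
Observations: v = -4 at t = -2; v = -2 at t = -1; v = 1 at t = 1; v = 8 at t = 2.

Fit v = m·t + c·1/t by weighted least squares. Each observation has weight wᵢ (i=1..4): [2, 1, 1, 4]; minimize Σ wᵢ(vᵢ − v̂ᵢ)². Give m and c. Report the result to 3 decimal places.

Normal-equation sums: Σwᵢ·t·t = 26, Σwᵢ·t·1/t = 8, Σwᵢ·1/t·1/t = 7/2.
Moment sums: Σwᵢ·t·v = 83, Σwᵢ·1/t·v = 23.
XᵀWX·[m, c]ᵀ = XᵀWv becomes [[26, 8]; [8, 7/2]]·[m, c]ᵀ = [83, 23]ᵀ.
Eliminating c: (7/2)·(row 1) − 8·(row 2) gives 27·m = (7/2)·83 − 8·23 = 213/2, so m = 71/18.
Then c = (23 − 8·(71/18))/(7/2) = -22/9.

m = 3.944, c = -2.444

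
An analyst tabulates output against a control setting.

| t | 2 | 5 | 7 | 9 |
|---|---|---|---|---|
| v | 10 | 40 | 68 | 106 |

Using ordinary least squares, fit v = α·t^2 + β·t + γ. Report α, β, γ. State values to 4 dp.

AᵀA·[α, β, γ]ᵀ = Aᵀv reads: 9603·α + 1205·β + 159·γ = 12958;  1205·α + 159·β + 23·γ = 1650;  159·α + 23·β + 4·γ = 224.
Solving the 3×3 system (Gaussian elimination) gives α = 3193/3278, β = 9655/3278, γ = 565/1639.

α = 0.9741, β = 2.9454, γ = 0.3447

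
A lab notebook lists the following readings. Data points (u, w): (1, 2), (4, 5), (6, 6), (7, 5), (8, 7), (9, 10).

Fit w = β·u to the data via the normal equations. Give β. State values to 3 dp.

Normal-equation sums: Σu·u = 247.
Right-hand side: Σu·w = 239.
AᵀA·[β]ᵀ = Aᵀw becomes [[247]]·[β]ᵀ = [239]ᵀ.
β = 239/247 = 0.967611.

β = 0.968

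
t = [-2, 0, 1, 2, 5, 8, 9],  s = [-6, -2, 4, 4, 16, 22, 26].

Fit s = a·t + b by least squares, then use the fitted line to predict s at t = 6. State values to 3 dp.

The normal equations are: 179·a + 23·b = 514;  23·a + 7·b = 64.
det = 179·7 − 23² = 724.
a = (514·7 − 23·64)/724 = 1063/362; b = (179·64 − 23·514)/724 = -183/362.
At t = 6: ŝ = (1063/362)·(6) + (-183/362)·(1) = 6195/362.

ŝ = 17.113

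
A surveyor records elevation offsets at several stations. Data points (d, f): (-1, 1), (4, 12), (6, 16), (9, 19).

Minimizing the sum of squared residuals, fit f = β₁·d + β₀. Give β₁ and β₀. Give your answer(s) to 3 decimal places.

β₁ = 1.849, β₀ = 3.679

Entries of AᵀA: Σd·d = 134, Σd = 18, Σ1 = 4.
Right-hand side: Σd·f = 314, Σf = 48.
Δ = 134·4 − 18² = 212.
β₁ = (314·4 − 18·48)/212 = 98/53; β₀ = (134·48 − 18·314)/212 = 195/53.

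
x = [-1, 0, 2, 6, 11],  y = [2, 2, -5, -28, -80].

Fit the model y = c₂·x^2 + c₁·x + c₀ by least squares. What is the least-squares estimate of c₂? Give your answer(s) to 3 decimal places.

c₂ = -0.502

Normal-equation sums: Σx^2·x^2 = 15954, Σx^2·x = 1554, Σx^2 = 162, Σx·x = 162, Σx = 18, Σ1 = 5.
And Σx^2·y = -10706, Σx·y = -1060, Σy = -109.
Normal equations: [[15954, 1554, 162]; [1554, 162, 18]; [162, 18, 5]]·[c₂, c₁, c₀]ᵀ = [-10706, -1060, -109]ᵀ.
Solving the 3×3 system (Gaussian elimination) gives c₂ = -20519/40872, c₁ = -75785/40872, c₀ = 1943/1703.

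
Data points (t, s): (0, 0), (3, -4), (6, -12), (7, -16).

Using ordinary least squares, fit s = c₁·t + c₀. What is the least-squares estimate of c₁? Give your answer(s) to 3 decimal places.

c₁ = -2.267

Forming XᵀX = [[94, 16]; [16, 4]] and Xᵀs = [-196, -32]ᵀ gives XᵀX·[c₁, c₀]ᵀ = Xᵀs.
Δ = 94·4 − 16² = 120.
c₁ = ((-196)·4 − 16·(-32))/120 = -34/15; c₀ = (94·(-32) − 16·(-196))/120 = 16/15.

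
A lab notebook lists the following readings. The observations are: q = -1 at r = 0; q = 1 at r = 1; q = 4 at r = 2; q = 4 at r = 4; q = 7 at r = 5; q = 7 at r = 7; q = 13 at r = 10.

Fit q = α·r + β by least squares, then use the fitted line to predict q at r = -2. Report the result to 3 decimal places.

q̂ = -2.714

From the data, Σr·r = 195, Σr = 29, Σ1 = 7.
Right-hand side: Σr·q = 239, Σq = 35.
Determinant 195·7 − 29² = 524.
α = (239·7 − 29·35)/524 = 329/262; β = (195·35 − 29·239)/524 = -53/262.
At r = -2: q̂ = (329/262)·(-2) + (-53/262)·(1) = -711/262.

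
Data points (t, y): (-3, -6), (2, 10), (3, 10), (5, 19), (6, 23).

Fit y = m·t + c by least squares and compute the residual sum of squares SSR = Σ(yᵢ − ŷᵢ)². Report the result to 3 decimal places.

SSR = 7.963

Normal-equation sums: Σt·t = 83, Σt = 13, Σ1 = 5.
Right-hand side: Σt·y = 301, Σy = 56.
So AᵀA·[m, c]ᵀ = Aᵀy: [[83, 13]; [13, 5]]·[m, c]ᵀ = [301, 56]ᵀ.
Determinant 83·5 − 13² = 246.
m = (301·5 − 13·56)/246 = 259/82; c = (83·56 − 13·301)/246 = 245/82.
Residuals: 20/41, 57/82, -101/41, 9/41, 87/82; SSR = 653/82.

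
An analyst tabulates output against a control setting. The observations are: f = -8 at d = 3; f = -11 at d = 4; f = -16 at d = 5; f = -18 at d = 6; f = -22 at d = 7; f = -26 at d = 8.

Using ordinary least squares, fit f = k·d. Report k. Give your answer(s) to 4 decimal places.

k = -3.1055

Compute the Gram sums: Σd·d = 199.
And Σd·f = -618.
So MᵀM·[k]ᵀ = Mᵀf: [[199]]·[k]ᵀ = [-618]ᵀ.
k = (-618)/199 = -3.10553.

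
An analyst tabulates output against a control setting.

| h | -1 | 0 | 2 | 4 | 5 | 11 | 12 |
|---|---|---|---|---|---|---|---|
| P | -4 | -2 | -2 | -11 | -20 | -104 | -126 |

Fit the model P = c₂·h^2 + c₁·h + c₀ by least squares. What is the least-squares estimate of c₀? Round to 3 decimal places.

Compute the Gram sums: Σh^2·h^2 = 36275, Σh^2·h = 3255, Σh^2 = 311, Σh·h = 311, Σh = 33, Σ1 = 7.
Right-hand side: Σh^2·P = -31416, Σh·P = -2800, ΣP = -269.
MᵀM·[c₂, c₁, c₀]ᵀ = MᵀP becomes [[36275, 3255, 311]; [3255, 311, 33]; [311, 33, 7]]·[c₂, c₁, c₀]ᵀ = [-31416, -2800, -269]ᵀ.
Inverting the 3×3 Gram matrix, [c₂, c₁, c₀]ᵀ = [-997847/1016962, 1461541/1016962, -818801/508481]ᵀ.

c₀ = -1.610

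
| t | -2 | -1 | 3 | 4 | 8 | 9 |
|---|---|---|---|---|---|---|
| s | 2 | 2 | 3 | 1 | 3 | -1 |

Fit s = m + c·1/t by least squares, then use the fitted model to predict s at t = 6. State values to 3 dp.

ŝ = 1.595

Setting ∂/∂m … = 0 gives: 6·m + (-49/72)·c = 10;  (-49/72)·m + (7525/5184)·c = -107/72.
Eliminating c: (7525/5184)·(row 1) − (-49/72)·(row 2) gives (42749/5184)·m = (7525/5184)·10 − (-49/72)·(-107/72) = 70007/5184, so m = 10001/6107.
Then c = ((-107/72) − (-49/72)·(10001/6107))/(7525/5184) = -10944/42749.
At t = 6: ŝ = (10001/6107)·(1) + (-10944/42749)·(1/6) = 68183/42749.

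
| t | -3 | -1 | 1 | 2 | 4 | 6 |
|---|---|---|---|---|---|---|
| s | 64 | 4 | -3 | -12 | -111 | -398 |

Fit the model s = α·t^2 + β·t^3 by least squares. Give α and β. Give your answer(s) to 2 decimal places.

Compute the Gram sums: Σt^2·t^2 = 1651, Σt^2·t^3 = 8589, Σt^3·t^3 = 51547.
Moment sums: Σt^2·s = -15575, Σt^3·s = -94903.
Determinant 1651·51547 − 8589² = 11333176.
α = ((-15575)·51547 − 8589·(-94903))/11333176 = 6138671/5666588; β = (1651·(-94903) − 8589·(-15575))/11333176 = -11455589/5666588.

α = 1.08, β = -2.02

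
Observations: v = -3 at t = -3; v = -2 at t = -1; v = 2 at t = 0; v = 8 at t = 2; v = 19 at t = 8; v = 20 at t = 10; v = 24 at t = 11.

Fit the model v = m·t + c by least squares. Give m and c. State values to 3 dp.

m = 1.954, c = 2.178

Sums needed: Σt·t = 299, Σt = 27, Σ1 = 7.
For Mᵀv: Σt·v = 643, Σv = 68.
MᵀM·[m, c]ᵀ = Mᵀv becomes [[299, 27]; [27, 7]]·[m, c]ᵀ = [643, 68]ᵀ.
Eliminating c: 7·(row 1) − 27·(row 2) gives 1364·m = 7·643 − 27·68 = 2665, so m = 2665/1364.
Then c = (68 − 27·(2665/1364))/7 = 2971/1364.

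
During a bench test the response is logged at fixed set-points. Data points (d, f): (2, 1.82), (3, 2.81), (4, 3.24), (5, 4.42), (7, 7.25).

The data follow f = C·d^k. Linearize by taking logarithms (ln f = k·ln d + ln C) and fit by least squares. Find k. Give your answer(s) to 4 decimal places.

k = 1.0633

Let Y = ln f. Fitting Y = k·ln d + ln C by least squares:
AᵀA = [[9.9861, 6.7334]; [6.7334, 5]], rhs = [9.4265, 6.2747]ᵀ  (here Σln d = 6.7334, Σ(ln d)² = 9.9861, Σln f = 6.2747, Σln d·ln f = 9.4265).
Slope k = (n·Σln d·ln f − Σln d·Σln f)/(n·Σ(ln d)² − (Σln d)²) = (5·9.4265 − 6.7334·6.2747)/4.5917 = 1.06332; ln C = (Σln f − k·Σln d)/n = -0.17700.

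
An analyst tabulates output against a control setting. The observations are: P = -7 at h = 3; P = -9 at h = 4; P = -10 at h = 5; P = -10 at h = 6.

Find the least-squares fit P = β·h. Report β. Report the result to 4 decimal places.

β = -1.9419

From the data, Σh·h = 86.
And Σh·P = -167.
So AᵀA·[β]ᵀ = AᵀP: [[86]]·[β]ᵀ = [-167]ᵀ.
Hence β = -167 / 86 ≈ -1.94186.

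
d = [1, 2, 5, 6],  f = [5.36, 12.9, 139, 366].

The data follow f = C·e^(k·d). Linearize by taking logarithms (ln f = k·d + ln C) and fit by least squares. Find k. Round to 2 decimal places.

Taking logs, ln f = k·d + ln C, so regress ln f on d.
Σd = 14.0000, Σ(d)² = 66.0000, Σln f = 15.0733, Σd·ln f = 66.8816.
Equations: 66.0000·k + 14.0000·ln C = 66.8816;  14.0000·k + 4·ln C = 15.0733.
Slope k = (n·Σd·ln f − Σd·Σln f)/(n·Σ(d)² − (Σd)²) = (4·66.8816 − 14.0000·15.0733)/68.0000 = 0.83088; ln C = (Σln f − k·Σd)/n = 0.86023.

k = 0.83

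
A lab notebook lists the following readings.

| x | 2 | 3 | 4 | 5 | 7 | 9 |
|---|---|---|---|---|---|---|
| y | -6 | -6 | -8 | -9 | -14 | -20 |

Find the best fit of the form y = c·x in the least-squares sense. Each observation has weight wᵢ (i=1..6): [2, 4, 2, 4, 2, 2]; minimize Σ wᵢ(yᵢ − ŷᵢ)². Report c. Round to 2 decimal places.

c = -2.06

Entries of AᵀWA: Σwᵢ·x·x = 436.
And Σwᵢ·x·y = -896.
AᵀWA·[c]ᵀ = AᵀWy becomes [[436]]·[c]ᵀ = [-896]ᵀ.
Hence c = -896 / 436 ≈ -2.05505.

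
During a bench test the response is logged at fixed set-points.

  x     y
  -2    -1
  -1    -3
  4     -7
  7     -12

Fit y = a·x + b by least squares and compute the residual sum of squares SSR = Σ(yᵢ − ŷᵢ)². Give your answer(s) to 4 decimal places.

SSR = 1.8426

The normal equations are: 70·a + 8·b = -107;  8·a + 4·b = -23.
Determinant 70·4 − 8² = 216.
a = ((-107)·4 − 8·(-23))/216 = -61/54; b = (70·(-23) − 8·(-107))/216 = -377/108.
Residuals: 25/108, -23/36, 109/108, -65/108; SSR = 199/108.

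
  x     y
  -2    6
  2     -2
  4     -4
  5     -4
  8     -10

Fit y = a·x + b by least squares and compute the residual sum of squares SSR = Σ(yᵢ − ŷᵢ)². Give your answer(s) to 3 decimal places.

Entries of MᵀM: Σx·x = 113, Σx = 17, Σ1 = 5.
For Mᵀy: Σx·y = -132, Σy = -14.
So MᵀM·[a, b]ᵀ = Mᵀy: [[113, 17]; [17, 5]]·[a, b]ᵀ = [-132, -14]ᵀ.
Determinant 113·5 − 17² = 276.
a = ((-132)·5 − 17·(-14))/276 = -211/138; b = (113·(-14) − 17·(-132))/276 = 331/138.
Residuals: 25/46, -185/138, -13/46, 86/69, -1/6; SSR = 259/69.

SSR = 3.754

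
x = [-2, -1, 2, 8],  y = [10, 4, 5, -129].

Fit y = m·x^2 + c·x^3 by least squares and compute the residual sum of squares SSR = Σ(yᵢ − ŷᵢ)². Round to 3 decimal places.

SSR = 6.526

From the data, Σx^2·x^2 = 4129, Σx^2·x^3 = 32767, Σx^3·x^3 = 262273.
Right-hand side: Σx^2·y = -8192, Σx^3·y = -66092.
AᵀA·[m, c]ᵀ = Aᵀy becomes [[4129, 32767]; [32767, 262273]]·[m, c]ᵀ = [-8192, -66092]ᵀ.
Eliminating c: 262273·(row 1) − 32767·(row 2) gives 9248928·m = 262273·(-8192) − 32767·(-66092) = 17096148, so m = 1424679/770744.
Then c = ((-66092) − 32767·(1424679/770744))/262273 = -372217/770744.
Residuals: -242253/192686, 160760/96343, 283185/192686, -3791/96343; SSR = 1257553/192686.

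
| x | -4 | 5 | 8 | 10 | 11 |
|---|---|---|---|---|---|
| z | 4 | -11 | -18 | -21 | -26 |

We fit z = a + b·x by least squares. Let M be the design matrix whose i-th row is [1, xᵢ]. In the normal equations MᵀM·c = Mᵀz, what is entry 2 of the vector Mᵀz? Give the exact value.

Entry 2 ↔ basis x, so (Mᵀz)_{2} = Σᵢ (x)·zᵢ = (-4)·(4) + (5)·(-11) + (8)·(-18) + (10)·(-21) + (11)·(-26) = -711.

-711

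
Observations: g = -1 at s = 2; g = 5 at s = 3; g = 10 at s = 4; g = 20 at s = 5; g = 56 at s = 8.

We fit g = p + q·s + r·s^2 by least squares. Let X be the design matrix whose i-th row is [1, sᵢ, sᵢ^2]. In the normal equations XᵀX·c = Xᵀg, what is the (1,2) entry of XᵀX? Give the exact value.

22

Row 1 ↔ basis 1, column 2 ↔ basis s, so (XᵀX)_{1,2} = Σᵢ s = (1)·(2) + (1)·(3) + (1)·(4) + (1)·(5) + (1)·(8) = 22.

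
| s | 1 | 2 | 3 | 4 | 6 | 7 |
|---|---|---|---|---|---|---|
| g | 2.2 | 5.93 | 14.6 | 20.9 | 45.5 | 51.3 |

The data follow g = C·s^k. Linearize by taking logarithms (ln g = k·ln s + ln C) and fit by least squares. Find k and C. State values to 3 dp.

k = 1.671, C = 2.113

Let Y = ln g. Fitting Y = k·ln s + ln C by least squares:
XᵀX = [[10.6062, 6.9157]; [6.9157, 6]], rhs = [22.8960, 16.0447]ᵀ  (here Σln s = 6.9157, Σ(ln s)² = 10.6062, Σln g = 16.0447, Σln s·ln g = 22.8960).
Δ = 10.6062·6 − (6.9157)² = 15.8099; k = (22.8960·6 − 6.9157·16.0447)/15.8099 = 1.67084, ln C = (10.6062·16.0447 − 6.9157·22.8960)/15.8099 = 0.74827, so C = exp(0.74827) = 2.11333.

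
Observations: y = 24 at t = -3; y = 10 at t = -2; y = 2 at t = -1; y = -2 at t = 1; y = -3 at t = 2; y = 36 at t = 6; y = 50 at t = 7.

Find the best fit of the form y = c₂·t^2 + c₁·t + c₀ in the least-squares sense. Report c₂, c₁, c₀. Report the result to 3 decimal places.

AᵀA·[c₂, c₁, c₀]ᵀ = Aᵀy reads: 3812·c₂ + 532·c₁ + 104·c₀ = 3990;  532·c₂ + 104·c₁ + 10·c₀ = 464;  104·c₂ + 10·c₁ + 7·c₀ = 117.
(Σt^2·t^2 = 3812, Σt^2·t = 532, Σt^2 = 104, Σt·t = 104, Σt = 10, Σ1 = 7, Σt^2·y = 3990, Σt·y = 464, Σy = 117.)
Solving the 3×3 system (Gaussian elimination) gives c₂ = 19291/12327, c₁ = -83317/24654, c₀ = -7020/4109.

c₂ = 1.565, c₁ = -3.379, c₀ = -1.708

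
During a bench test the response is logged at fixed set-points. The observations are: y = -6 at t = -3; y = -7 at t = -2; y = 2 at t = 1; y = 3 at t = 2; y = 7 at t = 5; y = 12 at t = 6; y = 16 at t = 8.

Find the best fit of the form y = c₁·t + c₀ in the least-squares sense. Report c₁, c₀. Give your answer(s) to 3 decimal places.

c₁ = 2.059, c₀ = -1.143

Sums needed: Σt·t = 143, Σt = 17, Σ1 = 7.
Right-hand side: Σt·y = 275, Σy = 27.
Normal equations: [[143, 17]; [17, 7]]·[c₁, c₀]ᵀ = [275, 27]ᵀ.
Determinant 143·7 − 17² = 712.
c₁ = (275·7 − 17·27)/712 = 733/356; c₀ = (143·27 − 17·275)/712 = -407/356.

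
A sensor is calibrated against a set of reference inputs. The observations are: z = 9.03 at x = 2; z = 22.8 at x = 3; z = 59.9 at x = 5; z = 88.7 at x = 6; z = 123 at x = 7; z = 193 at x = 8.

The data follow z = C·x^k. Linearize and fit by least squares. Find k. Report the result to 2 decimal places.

k = 2.12

Linearized form: ln z = k·ln x + ln C. From the 6 transformed points,
Sums: Σln x = 9.2183, Σ(ln x)² = 15.5987, Σln z = 23.9801, Σln x·ln z = 39.8914.
Normal system: [[15.5987, 9.2183]; [9.2183, 6]]·[k, ln C]ᵀ = [39.8914, 23.9801]ᵀ.
Slope k = (n·Σln x·ln z − Σln x·Σln z)/(n·Σ(ln x)² − (Σln x)²) = (6·39.8914 − 9.2183·23.9801)/8.6152 = 2.12321; ln C = (Σln z − k·Σln x)/n = 0.73461.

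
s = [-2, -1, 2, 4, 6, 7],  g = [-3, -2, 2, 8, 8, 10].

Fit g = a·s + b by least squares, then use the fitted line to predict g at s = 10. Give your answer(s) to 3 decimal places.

ĝ = 14.797

From the data, Σs·s = 110, Σs = 16, Σ1 = 6.
And Σs·g = 162, Σg = 23.
Normal equations: [[110, 16]; [16, 6]]·[a, b]ᵀ = [162, 23]ᵀ.
Δ = 110·6 − 16² = 404.
a = (162·6 − 16·23)/404 = 151/101; b = (110·23 − 16·162)/404 = -31/202.
At s = 10: ĝ = (151/101)·(10) + (-31/202)·(1) = 2989/202.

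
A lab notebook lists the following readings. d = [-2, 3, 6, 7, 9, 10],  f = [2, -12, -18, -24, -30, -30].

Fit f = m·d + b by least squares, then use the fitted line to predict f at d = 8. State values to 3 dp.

f̂ = -25.590

Forming XᵀX = [[279, 33]; [33, 6]] and Xᵀf = [-886, -112]ᵀ gives XᵀX·[m, b]ᵀ = Xᵀf.
det = 279·6 − 33² = 585.
m = ((-886)·6 − 33·(-112))/585 = -36/13; b = (279·(-112) − 33·(-886))/585 = -134/39.
At d = 8: f̂ = (-36/13)·(8) + (-134/39)·(1) = -998/39.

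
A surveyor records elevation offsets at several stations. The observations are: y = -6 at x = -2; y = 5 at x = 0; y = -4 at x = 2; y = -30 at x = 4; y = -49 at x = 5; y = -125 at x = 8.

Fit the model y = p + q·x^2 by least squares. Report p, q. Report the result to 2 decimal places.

p = 3.14, q = -2.02

MᵀM·[p, q]ᵀ = Mᵀy reads: 6·p + 113·q = -209;  113·p + 5009·q = -9745.
Eliminating q: 5009·(row 1) − 113·(row 2) gives 17285·p = 5009·(-209) − 113·(-9745) = 54304, so p = 54304/17285.
Then q = ((-9745) − 113·(54304/17285))/5009 = -34853/17285.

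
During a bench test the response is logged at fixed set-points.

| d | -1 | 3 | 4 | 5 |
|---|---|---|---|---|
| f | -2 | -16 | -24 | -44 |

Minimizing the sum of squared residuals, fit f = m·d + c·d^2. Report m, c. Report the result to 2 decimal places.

m = 0.64, c = -1.84

Forming MᵀM = [[51, 215]; [215, 963]] and Mᵀf = [-362, -1630]ᵀ gives MᵀM·[m, c]ᵀ = Mᵀf.
Δ = 51·963 − 215² = 2888.
m = ((-362)·963 − 215·(-1630))/2888 = 461/722; c = (51·(-1630) − 215·(-362))/2888 = -1325/722.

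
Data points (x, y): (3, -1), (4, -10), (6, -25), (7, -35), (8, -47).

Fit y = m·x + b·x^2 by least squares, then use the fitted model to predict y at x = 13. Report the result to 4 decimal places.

AᵀA·[m, b]ᵀ = Aᵀy reads: 174·m + 1162·b = -814;  1162·m + 8130·b = -5792.
det = 174·8130 − 1162² = 64376.
m = ((-814)·8130 − 1162·(-5792))/64376 = 28121/16094; b = (174·(-5792) − 1162·(-814))/64376 = -15485/16094.
At x = 13: ŷ = (28121/16094)·(13) + (-15485/16094)·(169) = -86592/619.

ŷ = -139.8901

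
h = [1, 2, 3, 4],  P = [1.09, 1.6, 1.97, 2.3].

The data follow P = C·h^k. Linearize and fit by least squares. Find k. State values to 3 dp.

k = 0.538

Let Y = ln P. Fitting Y = k·ln h + ln C by least squares:
XᵀX = [[3.6092, 3.1781]; [3.1781, 4]], rhs = [2.2253, 2.0671]ᵀ  (here Σln h = 3.1781, Σ(ln h)² = 3.6092, Σln P = 2.0671, Σln h·ln P = 2.2253).
Δ = 3.6092·4 − (3.1781)² = 4.3368; k = (2.2253·4 − 3.1781·2.0671)/4.3368 = 0.53770, ln C = (3.6092·2.0671 − 3.1781·2.2253)/4.3368 = 0.08957.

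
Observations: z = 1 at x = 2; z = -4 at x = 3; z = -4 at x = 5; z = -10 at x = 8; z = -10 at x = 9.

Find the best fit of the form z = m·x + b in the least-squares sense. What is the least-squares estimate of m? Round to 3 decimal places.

m = -1.457

From the data, Σx·x = 183, Σx = 27, Σ1 = 5.
For Aᵀz: Σx·z = -200, Σz = -27.
So AᵀA·[m, b]ᵀ = Aᵀz: [[183, 27]; [27, 5]]·[m, b]ᵀ = [-200, -27]ᵀ.
Eliminating b: 5·(row 1) − 27·(row 2) gives 186·m = 5·(-200) − 27·(-27) = -271, so m = -271/186.
Then b = ((-27) − 27·(-271/186))/5 = 153/62.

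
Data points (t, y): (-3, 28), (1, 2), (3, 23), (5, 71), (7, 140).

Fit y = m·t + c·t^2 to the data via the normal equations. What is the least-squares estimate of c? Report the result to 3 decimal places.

Normal-equation sums: Σt·t = 93, Σt·t^2 = 469, Σt^2·t^2 = 3189.
And Σt·y = 1322, Σt^2·y = 9096.
AᵀA·[m, c]ᵀ = Aᵀy becomes [[93, 469]; [469, 3189]]·[m, c]ᵀ = [1322, 9096]ᵀ.
Eliminating c: 3189·(row 1) − 469·(row 2) gives 76616·m = 3189·1322 − 469·9096 = -50166, so m = -25083/38308.
Then c = (9096 − 469·(-25083/38308))/3189 = 112955/38308.

c = 2.949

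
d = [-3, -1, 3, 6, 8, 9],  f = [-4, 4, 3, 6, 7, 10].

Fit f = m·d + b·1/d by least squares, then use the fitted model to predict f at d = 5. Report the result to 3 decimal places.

f̂ = 4.763

Setting ∂/∂m … = 0 gives: 200·m + 6·b = 199;  6·m + (6625/5184)·b = 95/72.
Eliminating b: (6625/5184)·(row 1) − 6·(row 2) gives (142297/648)·m = (6625/5184)·199 − 6·(95/72) = 1277335/5184, so m = 1277335/1138376.
Then b = ((95/72) − 6·(1277335/1138376))/(6625/5184) = -602712/142297.
At d = 5: f̂ = (1277335/1138376)·(5) + (-602712/142297)·(1/5) = 27111679/5691880.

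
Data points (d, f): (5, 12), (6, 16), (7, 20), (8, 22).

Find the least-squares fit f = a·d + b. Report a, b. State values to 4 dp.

a = 3.4000, b = -4.6000

From the data, Σd·d = 174, Σd = 26, Σ1 = 4.
Moment sums: Σd·f = 472, Σf = 70.
AᵀA·[a, b]ᵀ = Aᵀf becomes [[174, 26]; [26, 4]]·[a, b]ᵀ = [472, 70]ᵀ.
Δ = 174·4 − 26² = 20.
a = (472·4 − 26·70)/20 = 17/5; b = (174·70 − 26·472)/20 = -23/5.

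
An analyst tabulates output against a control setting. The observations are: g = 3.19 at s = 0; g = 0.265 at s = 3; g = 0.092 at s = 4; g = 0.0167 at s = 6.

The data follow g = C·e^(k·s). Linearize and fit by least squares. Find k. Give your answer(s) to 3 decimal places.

k = -0.879

Linearized form: ln g = k·s + ln C. From the 4 transformed points,
Σs = 13.0000, Σ(s)² = 61.0000, Σln g = -6.6463, Σs·ln g = -38.0820.
Normal system: [[61.0000, 13.0000]; [13.0000, 4]]·[k, ln C]ᵀ = [-38.0820, -6.6463]ᵀ.
Solving (det = 75.0000): k = -0.87901, ln C = 1.19521.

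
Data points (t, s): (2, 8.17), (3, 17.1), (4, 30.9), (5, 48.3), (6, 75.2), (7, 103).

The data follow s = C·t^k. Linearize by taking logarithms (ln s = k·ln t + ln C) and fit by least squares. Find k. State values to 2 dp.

Let Y = ln s. Fitting Y = k·ln t + ln C by least squares:
XᵀX = [[13.1965, 8.5252]; [8.5252, 6]], rhs = [32.3309, 21.2026]ᵀ  (here Σln t = 8.5252, Σ(ln t)² = 13.1965, Σln s = 21.2026, Σln t·ln s = 32.3309).
Δ = 13.1965·6 − (8.5252)² = 6.5005; k = (32.3309·6 − 8.5252·21.2026)/6.5005 = 2.03523, ln C = (13.1965·21.2026 − 8.5252·32.3309)/6.5005 = 0.64199.

k = 2.04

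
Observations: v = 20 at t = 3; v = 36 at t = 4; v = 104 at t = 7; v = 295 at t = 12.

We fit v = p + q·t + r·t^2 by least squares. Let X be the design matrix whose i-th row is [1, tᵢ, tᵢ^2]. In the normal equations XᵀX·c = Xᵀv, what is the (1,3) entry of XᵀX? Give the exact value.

Row 1 ↔ basis 1, column 3 ↔ basis t^2, so (XᵀX)_{1,3} = Σᵢ t^2 = (1)·(9) + (1)·(16) + (1)·(49) + (1)·(144) = 218.

218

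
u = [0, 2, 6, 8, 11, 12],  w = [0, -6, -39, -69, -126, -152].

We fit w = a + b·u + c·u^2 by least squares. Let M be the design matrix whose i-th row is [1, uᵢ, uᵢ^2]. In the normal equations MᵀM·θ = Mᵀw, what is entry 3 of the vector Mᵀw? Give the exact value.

-42978

Entry 3 ↔ basis u^2, so (Mᵀw)_{3} = Σᵢ (u^2)·wᵢ = (0)·(0) + (4)·(-6) + (36)·(-39) + (64)·(-69) + (121)·(-126) + (144)·(-152) = -42978.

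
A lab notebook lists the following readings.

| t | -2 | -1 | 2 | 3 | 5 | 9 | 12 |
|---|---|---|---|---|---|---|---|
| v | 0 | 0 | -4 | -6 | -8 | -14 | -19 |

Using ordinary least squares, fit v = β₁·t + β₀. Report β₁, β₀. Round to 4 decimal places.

Entries of AᵀA: Σt·t = 268, Σt = 28, Σ1 = 7.
Right-hand side: Σt·v = -420, Σv = -51.
So AᵀA·[β₁, β₀]ᵀ = Aᵀv: [[268, 28]; [28, 7]]·[β₁, β₀]ᵀ = [-420, -51]ᵀ.
Determinant 268·7 − 28² = 1092.
β₁ = ((-420)·7 − 28·(-51))/1092 = -18/13; β₀ = (268·(-51) − 28·(-420))/1092 = -159/91.

β₁ = -1.3846, β₀ = -1.7473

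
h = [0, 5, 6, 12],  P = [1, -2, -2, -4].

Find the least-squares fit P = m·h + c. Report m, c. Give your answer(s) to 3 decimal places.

Entries of AᵀA: Σh·h = 205, Σh = 23, Σ1 = 4.
Right-hand side: Σh·P = -70, ΣP = -7.
Determinant 205·4 − 23² = 291.
m = ((-70)·4 − 23·(-7))/291 = -119/291; c = (205·(-7) − 23·(-70))/291 = 175/291.

m = -0.409, c = 0.601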